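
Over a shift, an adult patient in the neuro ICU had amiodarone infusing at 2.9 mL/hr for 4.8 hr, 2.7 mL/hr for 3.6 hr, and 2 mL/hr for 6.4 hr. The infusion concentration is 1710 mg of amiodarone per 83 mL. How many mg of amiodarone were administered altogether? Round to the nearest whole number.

Concentration = 1710 mg ÷ 83 mL = 20.60241 mg/mL
Stage 1: 2.9 mL/hr × 4.8 hr = 13.92 mL → 13.92 mL × 20.60241 mg/mL = 286.7855 mg
Stage 2: 2.7 mL/hr × 3.6 hr = 9.72 mL → 9.72 mL × 20.60241 mg/mL = 200.2554 mg
Stage 3: 2 mL/hr × 6.4 hr = 12.8 mL → 12.8 mL × 20.60241 mg/mL = 263.7108 mg
Total = 286.7855 + 200.2554 + 263.7108 = 750.7518 mg

751 mg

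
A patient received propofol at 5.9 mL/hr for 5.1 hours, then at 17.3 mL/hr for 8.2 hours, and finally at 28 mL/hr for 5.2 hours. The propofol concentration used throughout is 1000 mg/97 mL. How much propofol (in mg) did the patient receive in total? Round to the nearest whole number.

Concentration = 1000 mg ÷ 97 mL = 10.30928 mg/mL
Stage 1: 5.9 mL/hr × 5.1 hr = 30.09 mL → 30.09 mL × 10.30928 mg/mL = 310.2062 mg
Stage 2: 17.3 mL/hr × 8.2 hr = 141.86 mL → 141.86 mL × 10.30928 mg/mL = 1462.474 mg
Stage 3: 28 mL/hr × 5.2 hr = 145.6 mL → 145.6 mL × 10.30928 mg/mL = 1501.031 mg
Total = 310.2062 + 1462.474 + 1501.031 = 3273.711 mg

3274 mg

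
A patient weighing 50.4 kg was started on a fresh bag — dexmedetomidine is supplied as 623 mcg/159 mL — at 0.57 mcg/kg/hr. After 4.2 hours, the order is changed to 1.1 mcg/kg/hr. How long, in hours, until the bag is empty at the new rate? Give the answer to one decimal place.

9.1 hours

Initial rate:
Dose = 0.57 mcg/kg/hr × 50.4 kg = 28.728 mcg/hr
Concentration = 623 mcg ÷ 159 mL = 3.918239 mcg/mL
Rate = 28.728 mcg/hr ÷ 3.918239 mcg/mL = 7.331865 mL/hr
Volume infused so far = 7.331865 mL/hr × 4.2 hr = 30.79383 mL
Volume remaining = 159 − 30.79383 = 128.2062 mL
New rate:
Dose = 1.1 mcg/kg/hr × 50.4 kg = 55.44 mcg/hr
Rate = 55.44 mcg/hr ÷ 3.918239 mcg/mL = 14.14921 mL/hr
Time remaining = 128.2062 mL ÷ 14.14921 mL/hr = 9.06101 hr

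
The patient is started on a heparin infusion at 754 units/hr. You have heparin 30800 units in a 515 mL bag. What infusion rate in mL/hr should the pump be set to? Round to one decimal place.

12.6 mL/hr

Concentration = 30800 units ÷ 515 mL = 59.80583 units/mL
Rate = 754 units/hr ÷ 59.80583 units/mL = 12.60747 mL/hr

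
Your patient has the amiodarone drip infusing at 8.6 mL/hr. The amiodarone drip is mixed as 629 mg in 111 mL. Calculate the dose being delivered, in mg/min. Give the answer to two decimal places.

Concentration = 629 mg ÷ 111 mL = 5.666667 mg/mL
Drug rate = 8.6 mL/hr × 5.666667 mg/mL = 48.73333 mg/hr
48.73333 mg/hr ÷ 60 min/hr = 0.8122222 mg/min

0.81 mg/min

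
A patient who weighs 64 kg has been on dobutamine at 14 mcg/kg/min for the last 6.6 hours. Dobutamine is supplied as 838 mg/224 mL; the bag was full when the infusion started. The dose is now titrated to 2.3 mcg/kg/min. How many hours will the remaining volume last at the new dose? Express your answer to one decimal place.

Initial rate:
Dose = 14 mcg/kg/min × 64 kg = 896 mcg/min
896 mcg/min × 60 min/hr = 53760 mcg/hr
Concentration = 838 mg ÷ 224 mL = 3.741071 mg/mL = 3741.071 mcg/mL
Rate = 53760 mcg/hr ÷ 3741.071 mcg/mL = 14.37021 mL/hr
Volume infused so far = 14.37021 mL/hr × 6.6 hr = 94.84342 mL
Volume remaining = 224 − 94.84342 = 129.1566 mL
New rate:
Dose = 2.3 mcg/kg/min × 64 kg = 147.2 mcg/min
147.2 mcg/min × 60 min/hr = 8832 mcg/hr
Rate = 8832 mcg/hr ÷ 3741.071 mcg/mL = 2.360821 mL/hr
Time remaining = 129.1566 mL ÷ 2.360821 mL/hr = 54.70833 hr

54.7 hours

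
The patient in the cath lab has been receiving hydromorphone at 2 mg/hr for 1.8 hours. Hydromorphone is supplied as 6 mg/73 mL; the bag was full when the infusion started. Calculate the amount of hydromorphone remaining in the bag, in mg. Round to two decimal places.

Concentration = 6 mg ÷ 73 mL = 0.08219178 mg/mL
Rate = 2 mg/hr ÷ 0.08219178 mg/mL = 24.33333 mL/hr
Volume infused = 24.33333 mL/hr × 1.8 hr = 43.8 mL
Volume remaining = 73 − 43.8 = 29.2 mL
Drug remaining = 29.2 mL × 0.08219178 mg/mL = 2.4 mg

2.40 mg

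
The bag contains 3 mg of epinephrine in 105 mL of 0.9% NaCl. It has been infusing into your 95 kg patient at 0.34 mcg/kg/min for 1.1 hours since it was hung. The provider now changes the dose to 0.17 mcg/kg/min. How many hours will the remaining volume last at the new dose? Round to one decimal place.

Initial rate:
Dose = 0.34 mcg/kg/min × 95 kg = 32.3 mcg/min
32.3 mcg/min × 60 min/hr = 1938 mcg/hr
Concentration = 3 mg ÷ 105 mL = 0.02857143 mg/mL = 28.57143 mcg/mL
Rate = 1938 mcg/hr ÷ 28.57143 mcg/mL = 67.83 mL/hr
Volume infused so far = 67.83 mL/hr × 1.1 hr = 74.613 mL
Volume remaining = 105 − 74.613 = 30.387 mL
New rate:
Dose = 0.17 mcg/kg/min × 95 kg = 16.15 mcg/min
16.15 mcg/min × 60 min/hr = 969 mcg/hr
Rate = 969 mcg/hr ÷ 28.57143 mcg/mL = 33.915 mL/hr
Time remaining = 30.387 mL ÷ 33.915 mL/hr = 0.8959752 hr

0.9 hours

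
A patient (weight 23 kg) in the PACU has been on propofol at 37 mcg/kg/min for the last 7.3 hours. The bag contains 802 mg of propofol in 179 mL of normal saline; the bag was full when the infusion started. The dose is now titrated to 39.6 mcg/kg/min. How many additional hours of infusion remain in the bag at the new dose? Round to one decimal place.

7.9 hours

Initial rate:
Dose = 37 mcg/kg/min × 23 kg = 851 mcg/min
851 mcg/min × 60 min/hr = 51060 mcg/hr
Concentration = 802 mg ÷ 179 mL = 4.480447 mg/mL = 4480.447 mcg/mL
Rate = 51060 mcg/hr ÷ 4480.447 mcg/mL = 11.39618 mL/hr
Volume infused so far = 11.39618 mL/hr × 7.3 hr = 83.19215 mL
Volume remaining = 179 − 83.19215 = 95.80785 mL
New rate:
Dose = 39.6 mcg/kg/min × 23 kg = 910.8 mcg/min
910.8 mcg/min × 60 min/hr = 54648 mcg/hr
Rate = 54648 mcg/hr ÷ 4480.447 mcg/mL = 12.197 mL/hr
Time remaining = 95.80785 mL ÷ 12.197 mL/hr = 7.855036 hr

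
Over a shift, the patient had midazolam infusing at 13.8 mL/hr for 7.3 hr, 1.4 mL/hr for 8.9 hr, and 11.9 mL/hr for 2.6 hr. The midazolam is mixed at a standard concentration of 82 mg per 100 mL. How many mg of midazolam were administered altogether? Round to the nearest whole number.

118 mg

Concentration = 82 mg ÷ 100 mL = 0.82 mg/mL
Stage 1: 13.8 mL/hr × 7.3 hr = 100.74 mL → 100.74 mL × 0.82 mg/mL = 82.6068 mg
Stage 2: 1.4 mL/hr × 8.9 hr = 12.46 mL → 12.46 mL × 0.82 mg/mL = 10.2172 mg
Stage 3: 11.9 mL/hr × 2.6 hr = 30.94 mL → 30.94 mL × 0.82 mg/mL = 25.3708 mg
Total = 82.6068 + 10.2172 + 25.3708 = 118.1948 mg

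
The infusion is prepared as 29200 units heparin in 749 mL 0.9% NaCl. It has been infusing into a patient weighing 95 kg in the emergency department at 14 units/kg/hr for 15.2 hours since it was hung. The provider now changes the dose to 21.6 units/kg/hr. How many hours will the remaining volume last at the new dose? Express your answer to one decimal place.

4.4 hours

Initial rate:
Dose = 14 units/kg/hr × 95 kg = 1330 units/hr
Concentration = 29200 units ÷ 749 mL = 38.98531 units/mL
Rate = 1330 units/hr ÷ 38.98531 units/mL = 34.11541 mL/hr
Volume infused so far = 34.11541 mL/hr × 15.2 hr = 518.5542 mL
Volume remaining = 749 − 518.5542 = 230.4458 mL
New rate:
Dose = 21.6 units/kg/hr × 95 kg = 2052 units/hr
Rate = 2052 units/hr ÷ 38.98531 units/mL = 52.63521 mL/hr
Time remaining = 230.4458 mL ÷ 52.63521 mL/hr = 4.378168 hr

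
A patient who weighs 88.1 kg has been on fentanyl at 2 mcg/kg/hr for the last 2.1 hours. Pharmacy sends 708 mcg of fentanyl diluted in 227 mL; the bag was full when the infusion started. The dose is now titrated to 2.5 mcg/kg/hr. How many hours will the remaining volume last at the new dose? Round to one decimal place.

Initial rate:
Dose = 2 mcg/kg/hr × 88.1 kg = 176.2 mcg/hr
Concentration = 708 mcg ÷ 227 mL = 3.118943 mcg/mL
Rate = 176.2 mcg/hr ÷ 3.118943 mcg/mL = 56.4935 mL/hr
Volume infused so far = 56.4935 mL/hr × 2.1 hr = 118.6364 mL
Volume remaining = 227 − 118.6364 = 108.3636 mL
New rate:
Dose = 2.5 mcg/kg/hr × 88.1 kg = 220.25 mcg/hr
Rate = 220.25 mcg/hr ÷ 3.118943 mcg/mL = 70.61688 mL/hr
Time remaining = 108.3636 mL ÷ 70.61688 mL/hr = 1.534529 hr

1.5 hours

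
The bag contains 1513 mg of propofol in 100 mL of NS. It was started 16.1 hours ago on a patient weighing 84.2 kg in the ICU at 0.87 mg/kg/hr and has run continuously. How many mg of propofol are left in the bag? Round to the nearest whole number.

334 mg

Dose = 0.87 mg/kg/hr × 84.2 kg = 73.254 mg/hr
Concentration = 1513 mg ÷ 100 mL = 15.13 mg/mL
Rate = 73.254 mg/hr ÷ 15.13 mg/mL = 4.841639 mL/hr
Volume infused = 4.841639 mL/hr × 16.1 hr = 77.95039 mL
Volume remaining = 100 − 77.95039 = 22.04961 mL
Drug remaining = 22.04961 mL × 15.13 mg/mL = 333.6106 mg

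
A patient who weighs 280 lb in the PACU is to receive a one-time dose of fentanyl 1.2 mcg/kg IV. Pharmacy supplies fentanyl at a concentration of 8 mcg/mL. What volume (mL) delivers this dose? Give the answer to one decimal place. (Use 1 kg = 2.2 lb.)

Weight = 280 lb ÷ 2.2 lb/kg = 127.2727 kg
Dose = 1.2 mcg/kg × 127.2727 kg = 152.7273 mcg
Volume = 152.7273 mcg ÷ 8 mcg/mL = 19.09091 mL

19.1 mL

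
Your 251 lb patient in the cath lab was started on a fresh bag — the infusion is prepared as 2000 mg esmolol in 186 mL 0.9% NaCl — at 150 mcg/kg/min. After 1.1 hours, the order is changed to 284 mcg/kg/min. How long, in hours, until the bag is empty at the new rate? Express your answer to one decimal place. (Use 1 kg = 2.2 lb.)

0.4 hours

Initial rate:
Weight = 251 lb ÷ 2.2 lb/kg = 114.0909 kg
Dose = 150 mcg/kg/min × 114.0909 kg = 17113.64 mcg/min
17113.64 mcg/min × 60 min/hr = 1026818 mcg/hr
Concentration = 2000 mg ÷ 186 mL = 10.75269 mg/mL = 10752.69 mcg/mL
Rate = 1026818 mcg/hr ÷ 10752.69 mcg/mL = 95.49409 mL/hr
Volume infused so far = 95.49409 mL/hr × 1.1 hr = 105.0435 mL
Volume remaining = 186 − 105.0435 = 80.9565 mL
New rate:
Dose = 284 mcg/kg/min × 114.0909 kg = 32401.82 mcg/min
32401.82 mcg/min × 60 min/hr = 1944109 mcg/hr
Rate = 1944109 mcg/hr ÷ 10752.69 mcg/mL = 180.8021 mL/hr
Time remaining = 80.9565 mL ÷ 180.8021 mL/hr = 0.4477629 hr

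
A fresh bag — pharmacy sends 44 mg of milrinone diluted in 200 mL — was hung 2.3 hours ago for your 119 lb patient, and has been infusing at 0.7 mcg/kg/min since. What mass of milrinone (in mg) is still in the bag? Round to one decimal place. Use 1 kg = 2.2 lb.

38.8 mg

Weight = 119 lb ÷ 2.2 lb/kg = 54.09091 kg
Dose = 0.7 mcg/kg/min × 54.09091 kg = 37.86364 mcg/min
37.86364 mcg/min × 60 min/hr = 2271.818 mcg/hr
Concentration = 44 mg ÷ 200 mL = 0.22 mg/mL = 220 mcg/mL
Rate = 2271.818 mcg/hr ÷ 220 mcg/mL = 10.32645 mL/hr
Volume infused = 10.32645 mL/hr × 2.3 hr = 23.75083 mL
Volume remaining = 200 − 23.75083 = 176.2492 mL
Drug remaining = 176.2492 mL × 220 mcg/mL = 38774.82 mcg = 38.77482 mg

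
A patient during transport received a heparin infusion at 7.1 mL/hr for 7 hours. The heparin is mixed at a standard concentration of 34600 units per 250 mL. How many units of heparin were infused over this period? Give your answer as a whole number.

6878 units

Concentration = 34600 units ÷ 250 mL = 138.4 units/mL
Drug rate = 7.1 mL/hr × 138.4 units/mL = 982.64 units/hr
Total = 982.64 units/hr × 7 hr = 6878.48 units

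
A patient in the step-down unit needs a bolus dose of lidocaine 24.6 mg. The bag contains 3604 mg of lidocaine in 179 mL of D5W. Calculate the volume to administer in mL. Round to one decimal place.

1.2 mL

Concentration = 3604 mg ÷ 179 mL = 20.13408 mg/mL
Volume = 24.6 mg ÷ 20.13408 mg/mL = 1.221809 mL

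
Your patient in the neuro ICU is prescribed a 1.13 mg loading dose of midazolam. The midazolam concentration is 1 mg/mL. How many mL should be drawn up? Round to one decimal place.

Volume = 1.13 mg ÷ 1 mg/mL = 1.13 mL

1.1 mL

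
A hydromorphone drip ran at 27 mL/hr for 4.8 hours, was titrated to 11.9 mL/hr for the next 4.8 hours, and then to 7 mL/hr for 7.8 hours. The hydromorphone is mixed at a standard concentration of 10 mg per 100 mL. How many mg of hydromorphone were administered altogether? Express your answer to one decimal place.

24.1 mg

Concentration = 10 mg ÷ 100 mL = 0.1 mg/mL
Stage 1: 27 mL/hr × 4.8 hr = 129.6 mL → 129.6 mL × 0.1 mg/mL = 12.96 mg
Stage 2: 11.9 mL/hr × 4.8 hr = 57.12 mL → 57.12 mL × 0.1 mg/mL = 5.712 mg
Stage 3: 7 mL/hr × 7.8 hr = 54.6 mL → 54.6 mL × 0.1 mg/mL = 5.46 mg
Total = 12.96 + 5.712 + 5.46 = 24.132 mg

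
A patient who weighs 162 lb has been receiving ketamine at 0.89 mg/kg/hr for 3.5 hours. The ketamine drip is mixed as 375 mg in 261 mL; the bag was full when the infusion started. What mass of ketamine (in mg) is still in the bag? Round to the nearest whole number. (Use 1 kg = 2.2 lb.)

146 mg

Weight = 162 lb ÷ 2.2 lb/kg = 73.63636 kg
Dose = 0.89 mg/kg/hr × 73.63636 kg = 65.53636 mg/hr
Concentration = 375 mg ÷ 261 mL = 1.436782 mg/mL
Rate = 65.53636 mg/hr ÷ 1.436782 mg/mL = 45.61331 mL/hr
Volume infused = 45.61331 mL/hr × 3.5 hr = 159.6466 mL
Volume remaining = 261 − 159.6466 = 101.3534 mL
Drug remaining = 101.3534 mL × 1.436782 mg/mL = 145.6227 mg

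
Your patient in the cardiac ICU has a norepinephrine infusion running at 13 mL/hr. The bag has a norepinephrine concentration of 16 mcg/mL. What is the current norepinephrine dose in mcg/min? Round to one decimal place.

3.5 mcg/min

Drug rate = 13 mL/hr × 16 mcg/mL = 208 mcg/hr
208 mcg/hr ÷ 60 min/hr = 3.466667 mcg/min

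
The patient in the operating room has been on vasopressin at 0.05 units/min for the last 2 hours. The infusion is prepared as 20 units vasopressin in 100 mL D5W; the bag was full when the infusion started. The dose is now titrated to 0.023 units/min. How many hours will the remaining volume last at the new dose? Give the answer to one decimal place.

10.1 hours

Initial rate:
0.05 units/min × 60 min/hr = 3 units/hr
Concentration = 20 units ÷ 100 mL = 0.2 units/mL
Rate = 3 units/hr ÷ 0.2 units/mL = 15 mL/hr
Volume infused so far = 15 mL/hr × 2 hr = 30 mL
Volume remaining = 100 − 30 = 70 mL
New rate:
0.023 units/min × 60 min/hr = 1.38 units/hr
Rate = 1.38 units/hr ÷ 0.2 units/mL = 6.9 mL/hr
Time remaining = 70 mL ÷ 6.9 mL/hr = 10.14493 hr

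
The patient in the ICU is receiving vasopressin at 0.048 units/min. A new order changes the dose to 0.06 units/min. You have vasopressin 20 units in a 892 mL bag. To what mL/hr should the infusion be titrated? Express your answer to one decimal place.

0.06 units/min × 60 min/hr = 3.6 units/hr
Concentration = 20 units ÷ 892 mL = 0.02242152 units/mL
Rate = 3.6 units/hr ÷ 0.02242152 units/mL = 160.56 mL/hr

160.6 mL/hr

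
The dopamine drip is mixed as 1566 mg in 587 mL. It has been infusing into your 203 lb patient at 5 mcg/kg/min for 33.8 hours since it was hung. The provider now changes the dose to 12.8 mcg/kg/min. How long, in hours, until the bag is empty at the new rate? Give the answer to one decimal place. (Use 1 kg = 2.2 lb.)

8.9 hours

Initial rate:
Weight = 203 lb ÷ 2.2 lb/kg = 92.27273 kg
Dose = 5 mcg/kg/min × 92.27273 kg = 461.3636 mcg/min
461.3636 mcg/min × 60 min/hr = 27681.82 mcg/hr
Concentration = 1566 mg ÷ 587 mL = 2.667802 mg/mL = 2667.802 mcg/mL
Rate = 27681.82 mcg/hr ÷ 2667.802 mcg/mL = 10.37626 mL/hr
Volume infused so far = 10.37626 mL/hr × 33.8 hr = 350.7177 mL
Volume remaining = 587 − 350.7177 = 236.2823 mL
New rate:
Dose = 12.8 mcg/kg/min × 92.27273 kg = 1181.091 mcg/min
1181.091 mcg/min × 60 min/hr = 70865.45 mcg/hr
Rate = 70865.45 mcg/hr ÷ 2667.802 mcg/mL = 26.56323 mL/hr
Time remaining = 236.2823 mL ÷ 26.56323 mL/hr = 8.895089 hr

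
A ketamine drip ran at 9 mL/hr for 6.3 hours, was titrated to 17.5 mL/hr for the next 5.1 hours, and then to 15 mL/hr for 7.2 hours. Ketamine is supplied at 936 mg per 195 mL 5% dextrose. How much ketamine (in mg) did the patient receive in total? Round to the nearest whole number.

Concentration = 936 mg ÷ 195 mL = 4.8 mg/mL
Stage 1: 9 mL/hr × 6.3 hr = 56.7 mL → 56.7 mL × 4.8 mg/mL = 272.16 mg
Stage 2: 17.5 mL/hr × 5.1 hr = 89.25 mL → 89.25 mL × 4.8 mg/mL = 428.4 mg
Stage 3: 15 mL/hr × 7.2 hr = 108 mL → 108 mL × 4.8 mg/mL = 518.4 mg
Total = 272.16 + 428.4 + 518.4 = 1218.96 mg

1219 mg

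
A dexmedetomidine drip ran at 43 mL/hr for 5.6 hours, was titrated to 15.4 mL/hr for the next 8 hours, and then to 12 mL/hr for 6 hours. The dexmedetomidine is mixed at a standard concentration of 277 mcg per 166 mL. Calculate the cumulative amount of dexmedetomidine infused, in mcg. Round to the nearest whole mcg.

Concentration = 277 mcg ÷ 166 mL = 1.668675 mcg/mL
Stage 1: 43 mL/hr × 5.6 hr = 240.8 mL → 240.8 mL × 1.668675 mcg/mL = 401.8169 mcg
Stage 2: 15.4 mL/hr × 8 hr = 123.2 mL → 123.2 mL × 1.668675 mcg/mL = 205.5807 mcg
Stage 3: 12 mL/hr × 6 hr = 72 mL → 72 mL × 1.668675 mcg/mL = 120.1446 mcg
Total = 401.8169 + 205.5807 + 120.1446 = 727.5422 mcg

728 mcg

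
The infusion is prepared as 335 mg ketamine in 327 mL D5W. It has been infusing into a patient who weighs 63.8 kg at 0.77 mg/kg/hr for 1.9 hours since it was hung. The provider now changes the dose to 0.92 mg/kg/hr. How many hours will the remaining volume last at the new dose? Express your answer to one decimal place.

Initial rate:
Dose = 0.77 mg/kg/hr × 63.8 kg = 49.126 mg/hr
Concentration = 335 mg ÷ 327 mL = 1.024465 mg/mL
Rate = 49.126 mg/hr ÷ 1.024465 mg/mL = 47.95284 mL/hr
Volume infused so far = 47.95284 mL/hr × 1.9 hr = 91.1104 mL
Volume remaining = 327 − 91.1104 = 235.8896 mL
New rate:
Dose = 0.92 mg/kg/hr × 63.8 kg = 58.696 mg/hr
Rate = 58.696 mg/hr ÷ 1.024465 mg/mL = 57.2943 mL/hr
Time remaining = 235.8896 mL ÷ 57.2943 mL/hr = 4.117156 hr

4.1 hours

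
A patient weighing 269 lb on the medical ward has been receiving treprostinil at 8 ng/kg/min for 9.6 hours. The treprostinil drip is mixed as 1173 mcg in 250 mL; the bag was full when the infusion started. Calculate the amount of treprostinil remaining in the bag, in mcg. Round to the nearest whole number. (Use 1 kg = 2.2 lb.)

Weight = 269 lb ÷ 2.2 lb/kg = 122.2727 kg
Dose = 8 ng/kg/min × 122.2727 kg = 978.1818 ng/min
978.1818 ng/min × 60 min/hr = 58690.91 ng/hr
Concentration = 1173 mcg ÷ 250 mL = 4.692 mcg/mL = 4692 ng/mL
Rate = 58690.91 ng/hr ÷ 4692 ng/mL = 12.50872 mL/hr
Volume infused = 12.50872 mL/hr × 9.6 hr = 120.0837 mL
Volume remaining = 250 − 120.0837 = 129.9163 mL
Drug remaining = 129.9163 mL × 4692 ng/mL = 609567.3 ng = 609.5673 mcg

610 mcg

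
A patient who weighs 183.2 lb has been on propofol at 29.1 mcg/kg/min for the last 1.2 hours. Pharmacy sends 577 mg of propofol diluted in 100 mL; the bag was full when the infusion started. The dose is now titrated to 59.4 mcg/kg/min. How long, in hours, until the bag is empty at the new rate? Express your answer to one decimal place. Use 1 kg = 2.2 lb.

Initial rate:
Weight = 183.2 lb ÷ 2.2 lb/kg = 83.27273 kg
Dose = 29.1 mcg/kg/min × 83.27273 kg = 2423.236 mcg/min
2423.236 mcg/min × 60 min/hr = 145394.2 mcg/hr
Concentration = 577 mg ÷ 100 mL = 5.77 mg/mL = 5770 mcg/mL
Rate = 145394.2 mcg/hr ÷ 5770 mcg/mL = 25.1983 mL/hr
Volume infused so far = 25.1983 mL/hr × 1.2 hr = 30.23796 mL
Volume remaining = 100 − 30.23796 = 69.76204 mL
New rate:
Dose = 59.4 mcg/kg/min × 83.27273 kg = 4946.4 mcg/min
4946.4 mcg/min × 60 min/hr = 296784 mcg/hr
Rate = 296784 mcg/hr ÷ 5770 mcg/mL = 51.4357 mL/hr
Time remaining = 69.76204 mL ÷ 51.4357 mL/hr = 1.356296 hr

1.4 hours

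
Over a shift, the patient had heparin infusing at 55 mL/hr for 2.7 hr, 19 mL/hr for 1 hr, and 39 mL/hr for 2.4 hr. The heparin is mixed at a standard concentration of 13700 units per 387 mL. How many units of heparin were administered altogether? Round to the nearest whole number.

9243 units

Concentration = 13700 units ÷ 387 mL = 35.40052 units/mL
Stage 1: 55 mL/hr × 2.7 hr = 148.5 mL → 148.5 mL × 35.40052 units/mL = 5256.977 units
Stage 2: 19 mL/hr × 1 hr = 19 mL → 19 mL × 35.40052 units/mL = 672.6098 units
Stage 3: 39 mL/hr × 2.4 hr = 93.6 mL → 93.6 mL × 35.40052 units/mL = 3313.488 units
Total = 5256.977 + 672.6098 + 3313.488 = 9243.075 units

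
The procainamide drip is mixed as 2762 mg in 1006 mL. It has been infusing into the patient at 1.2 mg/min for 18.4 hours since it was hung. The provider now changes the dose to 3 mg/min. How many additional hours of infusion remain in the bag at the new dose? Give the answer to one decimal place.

8.0 hours

Initial rate:
1.2 mg/min × 60 min/hr = 72 mg/hr
Concentration = 2762 mg ÷ 1006 mL = 2.745527 mg/mL
Rate = 72 mg/hr ÷ 2.745527 mg/mL = 26.22448 mL/hr
Volume infused so far = 26.22448 mL/hr × 18.4 hr = 482.5303 mL
Volume remaining = 1006 − 482.5303 = 523.4697 mL
New rate:
3 mg/min × 60 min/hr = 180 mg/hr
Rate = 180 mg/hr ÷ 2.745527 mg/mL = 65.56119 mL/hr
Time remaining = 523.4697 mL ÷ 65.56119 mL/hr = 7.984444 hr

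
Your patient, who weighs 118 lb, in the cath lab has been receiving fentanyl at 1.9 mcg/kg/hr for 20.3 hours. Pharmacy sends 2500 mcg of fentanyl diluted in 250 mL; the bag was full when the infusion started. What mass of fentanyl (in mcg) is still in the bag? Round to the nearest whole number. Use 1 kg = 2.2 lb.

431 mcg

Weight = 118 lb ÷ 2.2 lb/kg = 53.63636 kg
Dose = 1.9 mcg/kg/hr × 53.63636 kg = 101.9091 mcg/hr
Concentration = 2500 mcg ÷ 250 mL = 10 mcg/mL
Rate = 101.9091 mcg/hr ÷ 10 mcg/mL = 10.19091 mL/hr
Volume infused = 10.19091 mL/hr × 20.3 hr = 206.8755 mL
Volume remaining = 250 − 206.8755 = 43.12455 mL
Drug remaining = 43.12455 mL × 10 mcg/mL = 431.2455 mcg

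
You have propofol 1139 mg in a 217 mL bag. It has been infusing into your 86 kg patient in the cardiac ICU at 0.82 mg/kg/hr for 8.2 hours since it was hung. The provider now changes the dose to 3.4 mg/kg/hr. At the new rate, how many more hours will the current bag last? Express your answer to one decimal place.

1.9 hours

Initial rate:
Dose = 0.82 mg/kg/hr × 86 kg = 70.52 mg/hr
Concentration = 1139 mg ÷ 217 mL = 5.248848 mg/mL
Rate = 70.52 mg/hr ÷ 5.248848 mg/mL = 13.43533 mL/hr
Volume infused so far = 13.43533 mL/hr × 8.2 hr = 110.1697 mL
Volume remaining = 217 − 110.1697 = 106.8303 mL
New rate:
Dose = 3.4 mg/kg/hr × 86 kg = 292.4 mg/hr
Rate = 292.4 mg/hr ÷ 5.248848 mg/mL = 55.70746 mL/hr
Time remaining = 106.8303 mL ÷ 55.70746 mL/hr = 1.917702 hr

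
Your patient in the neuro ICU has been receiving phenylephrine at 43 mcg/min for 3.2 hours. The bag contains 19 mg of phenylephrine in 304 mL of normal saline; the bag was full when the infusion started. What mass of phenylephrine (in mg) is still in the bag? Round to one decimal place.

43 mcg/min × 60 min/hr = 2580 mcg/hr
Concentration = 19 mg ÷ 304 mL = 0.0625 mg/mL = 62.5 mcg/mL
Rate = 2580 mcg/hr ÷ 62.5 mcg/mL = 41.28 mL/hr
Volume infused = 41.28 mL/hr × 3.2 hr = 132.096 mL
Volume remaining = 304 − 132.096 = 171.904 mL
Drug remaining = 171.904 mL × 62.5 mcg/mL = 10744 mcg = 10.744 mg

10.7 mg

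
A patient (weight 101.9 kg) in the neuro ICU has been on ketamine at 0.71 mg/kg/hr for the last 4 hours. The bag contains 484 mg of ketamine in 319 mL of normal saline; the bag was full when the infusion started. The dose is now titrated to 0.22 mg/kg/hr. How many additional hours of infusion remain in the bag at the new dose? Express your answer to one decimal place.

8.7 hours

Initial rate:
Dose = 0.71 mg/kg/hr × 101.9 kg = 72.349 mg/hr
Concentration = 484 mg ÷ 319 mL = 1.517241 mg/mL
Rate = 72.349 mg/hr ÷ 1.517241 mg/mL = 47.68457 mL/hr
Volume infused so far = 47.68457 mL/hr × 4 hr = 190.7383 mL
Volume remaining = 319 − 190.7383 = 128.2617 mL
New rate:
Dose = 0.22 mg/kg/hr × 101.9 kg = 22.418 mg/hr
Rate = 22.418 mg/hr ÷ 1.517241 mg/mL = 14.7755 mL/hr
Time remaining = 128.2617 mL ÷ 14.7755 mL/hr = 8.680703 hr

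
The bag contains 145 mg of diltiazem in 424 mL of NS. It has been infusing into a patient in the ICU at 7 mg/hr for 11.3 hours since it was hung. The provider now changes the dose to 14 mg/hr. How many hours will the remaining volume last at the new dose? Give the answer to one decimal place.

4.7 hours

Initial rate:
Concentration = 145 mg ÷ 424 mL = 0.3419811 mg/mL
Rate = 7 mg/hr ÷ 0.3419811 mg/mL = 20.46897 mL/hr
Volume infused so far = 20.46897 mL/hr × 11.3 hr = 231.2993 mL
Volume remaining = 424 − 231.2993 = 192.7007 mL
New rate:
Rate = 14 mg/hr ÷ 0.3419811 mg/mL = 40.93793 mL/hr
Time remaining = 192.7007 mL ÷ 40.93793 mL/hr = 4.707143 hr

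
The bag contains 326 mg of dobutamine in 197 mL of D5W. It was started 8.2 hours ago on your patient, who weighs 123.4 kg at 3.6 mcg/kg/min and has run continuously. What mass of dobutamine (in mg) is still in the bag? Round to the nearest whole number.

Dose = 3.6 mcg/kg/min × 123.4 kg = 444.24 mcg/min
444.24 mcg/min × 60 min/hr = 26654.4 mcg/hr
Concentration = 326 mg ÷ 197 mL = 1.654822 mg/mL = 1654.822 mcg/mL
Rate = 26654.4 mcg/hr ÷ 1654.822 mcg/mL = 16.10711 mL/hr
Volume infused = 16.10711 mL/hr × 8.2 hr = 132.0783 mL
Volume remaining = 197 − 132.0783 = 64.92172 mL
Drug remaining = 64.92172 mL × 1654.822 mcg/mL = 107433.9 mcg = 107.4339 mg

107 mg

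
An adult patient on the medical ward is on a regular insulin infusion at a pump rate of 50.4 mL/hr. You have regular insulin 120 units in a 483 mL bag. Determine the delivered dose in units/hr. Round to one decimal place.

12.5 units/hr

Concentration = 120 units ÷ 483 mL = 0.2484472 units/mL
Drug rate = 50.4 mL/hr × 0.2484472 units/mL = 12.52174 units/hr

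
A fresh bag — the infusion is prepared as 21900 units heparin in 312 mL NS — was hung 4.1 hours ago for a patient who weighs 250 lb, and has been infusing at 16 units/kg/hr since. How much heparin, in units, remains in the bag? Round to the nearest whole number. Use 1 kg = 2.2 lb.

14445 units

Weight = 250 lb ÷ 2.2 lb/kg = 113.6364 kg
Dose = 16 units/kg/hr × 113.6364 kg = 1818.182 units/hr
Concentration = 21900 units ÷ 312 mL = 70.19231 units/mL
Rate = 1818.182 units/hr ÷ 70.19231 units/mL = 25.90286 mL/hr
Volume infused = 25.90286 mL/hr × 4.1 hr = 106.2017 mL
Volume remaining = 312 − 106.2017 = 205.7983 mL
Drug remaining = 205.7983 mL × 70.19231 units/mL = 14445.45 units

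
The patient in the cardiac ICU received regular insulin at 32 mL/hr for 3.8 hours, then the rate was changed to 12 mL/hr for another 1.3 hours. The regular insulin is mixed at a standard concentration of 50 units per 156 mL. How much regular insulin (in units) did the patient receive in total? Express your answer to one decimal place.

Concentration = 50 units ÷ 156 mL = 0.3205128 units/mL
Stage 1: 32 mL/hr × 3.8 hr = 121.6 mL → 121.6 mL × 0.3205128 units/mL = 38.97436 units
Stage 2: 12 mL/hr × 1.3 hr = 15.6 mL → 15.6 mL × 0.3205128 units/mL = 5 units
Total = 38.97436 + 5 = 43.97436 units

44.0 units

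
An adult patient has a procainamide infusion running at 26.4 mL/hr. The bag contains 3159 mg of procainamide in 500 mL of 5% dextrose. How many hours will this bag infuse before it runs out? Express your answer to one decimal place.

Duration = 500 mL ÷ 26.4 mL/hr = 18.93939 hr

18.9 hours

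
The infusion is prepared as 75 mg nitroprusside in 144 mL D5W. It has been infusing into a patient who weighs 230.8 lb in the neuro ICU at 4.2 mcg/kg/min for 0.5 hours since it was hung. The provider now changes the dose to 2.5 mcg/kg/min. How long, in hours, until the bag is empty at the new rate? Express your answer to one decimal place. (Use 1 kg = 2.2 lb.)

Initial rate:
Weight = 230.8 lb ÷ 2.2 lb/kg = 104.9091 kg
Dose = 4.2 mcg/kg/min × 104.9091 kg = 440.6182 mcg/min
440.6182 mcg/min × 60 min/hr = 26437.09 mcg/hr
Concentration = 75 mg ÷ 144 mL = 0.5208333 mg/mL = 520.8333 mcg/mL
Rate = 26437.09 mcg/hr ÷ 520.8333 mcg/mL = 50.75921 mL/hr
Volume infused so far = 50.75921 mL/hr × 0.5 hr = 25.37961 mL
Volume remaining = 144 − 25.37961 = 118.6204 mL
New rate:
Dose = 2.5 mcg/kg/min × 104.9091 kg = 262.2727 mcg/min
262.2727 mcg/min × 60 min/hr = 15736.36 mcg/hr
Rate = 15736.36 mcg/hr ÷ 520.8333 mcg/mL = 30.21382 mL/hr
Time remaining = 118.6204 mL ÷ 30.21382 mL/hr = 3.926031 hr

3.9 hours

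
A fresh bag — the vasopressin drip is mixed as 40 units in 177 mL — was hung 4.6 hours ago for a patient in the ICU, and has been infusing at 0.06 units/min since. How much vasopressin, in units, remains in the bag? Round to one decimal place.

0.06 units/min × 60 min/hr = 3.6 units/hr
Concentration = 40 units ÷ 177 mL = 0.2259887 units/mL
Rate = 3.6 units/hr ÷ 0.2259887 units/mL = 15.93 mL/hr
Volume infused = 15.93 mL/hr × 4.6 hr = 73.278 mL
Volume remaining = 177 − 73.278 = 103.722 mL
Drug remaining = 103.722 mL × 0.2259887 units/mL = 23.44 units

23.4 units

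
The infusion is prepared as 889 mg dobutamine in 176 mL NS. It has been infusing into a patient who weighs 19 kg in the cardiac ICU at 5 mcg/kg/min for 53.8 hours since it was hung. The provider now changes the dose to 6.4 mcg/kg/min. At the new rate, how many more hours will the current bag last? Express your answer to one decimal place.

79.8 hours

Initial rate:
Dose = 5 mcg/kg/min × 19 kg = 95 mcg/min
95 mcg/min × 60 min/hr = 5700 mcg/hr
Concentration = 889 mg ÷ 176 mL = 5.051136 mg/mL = 5051.136 mcg/mL
Rate = 5700 mcg/hr ÷ 5051.136 mcg/mL = 1.128459 mL/hr
Volume infused so far = 1.128459 mL/hr × 53.8 hr = 60.71109 mL
Volume remaining = 176 − 60.71109 = 115.2889 mL
New rate:
Dose = 6.4 mcg/kg/min × 19 kg = 121.6 mcg/min
121.6 mcg/min × 60 min/hr = 7296 mcg/hr
Rate = 7296 mcg/hr ÷ 5051.136 mcg/mL = 1.444427 mL/hr
Time remaining = 115.2889 mL ÷ 1.444427 mL/hr = 79.81634 hr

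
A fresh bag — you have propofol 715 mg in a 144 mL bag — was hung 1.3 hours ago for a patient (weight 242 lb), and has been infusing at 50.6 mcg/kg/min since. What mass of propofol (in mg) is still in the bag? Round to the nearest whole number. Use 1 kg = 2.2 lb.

281 mg

Weight = 242 lb ÷ 2.2 lb/kg = 110 kg
Dose = 50.6 mcg/kg/min × 110 kg = 5566 mcg/min
5566 mcg/min × 60 min/hr = 333960 mcg/hr
Concentration = 715 mg ÷ 144 mL = 4.965278 mg/mL = 4965.278 mcg/mL
Rate = 333960 mcg/hr ÷ 4965.278 mcg/mL = 67.25908 mL/hr
Volume infused = 67.25908 mL/hr × 1.3 hr = 87.4368 mL
Volume remaining = 144 − 87.4368 = 56.5632 mL
Drug remaining = 56.5632 mL × 4965.278 mcg/mL = 280852 mcg = 280.852 mg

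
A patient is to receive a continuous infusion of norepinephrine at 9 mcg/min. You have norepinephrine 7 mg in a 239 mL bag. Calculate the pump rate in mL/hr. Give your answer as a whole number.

18 mL/hr

9 mcg/min × 60 min/hr = 540 mcg/hr
Concentration = 7 mg ÷ 239 mL = 0.0292887 mg/mL = 29.2887 mcg/mL
Rate = 540 mcg/hr ÷ 29.2887 mcg/mL = 18.43714 mL/hr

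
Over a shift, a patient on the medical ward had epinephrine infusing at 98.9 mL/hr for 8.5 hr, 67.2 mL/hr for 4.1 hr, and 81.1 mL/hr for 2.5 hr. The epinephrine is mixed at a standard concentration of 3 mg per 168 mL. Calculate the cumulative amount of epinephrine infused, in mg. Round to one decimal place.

23.6 mg

Concentration = 3 mg ÷ 168 mL = 0.01785714 mg/mL
Stage 1: 98.9 mL/hr × 8.5 hr = 840.65 mL → 840.65 mL × 0.01785714 mg/mL = 15.01161 mg
Stage 2: 67.2 mL/hr × 4.1 hr = 275.52 mL → 275.52 mL × 0.01785714 mg/mL = 4.92 mg
Stage 3: 81.1 mL/hr × 2.5 hr = 202.75 mL → 202.75 mL × 0.01785714 mg/mL = 3.620536 mg
Total = 15.01161 + 4.92 + 3.620536 = 23.55214 mg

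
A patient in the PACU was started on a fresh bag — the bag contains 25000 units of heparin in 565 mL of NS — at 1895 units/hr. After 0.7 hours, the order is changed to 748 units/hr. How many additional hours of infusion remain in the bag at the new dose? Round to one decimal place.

31.6 hours

Initial rate:
Concentration = 25000 units ÷ 565 mL = 44.24779 units/mL
Rate = 1895 units/hr ÷ 44.24779 units/mL = 42.827 mL/hr
Volume infused so far = 42.827 mL/hr × 0.7 hr = 29.9789 mL
Volume remaining = 565 − 29.9789 = 535.0211 mL
New rate:
Rate = 748 units/hr ÷ 44.24779 units/mL = 16.9048 mL/hr
Time remaining = 535.0211 mL ÷ 16.9048 mL/hr = 31.64906 hr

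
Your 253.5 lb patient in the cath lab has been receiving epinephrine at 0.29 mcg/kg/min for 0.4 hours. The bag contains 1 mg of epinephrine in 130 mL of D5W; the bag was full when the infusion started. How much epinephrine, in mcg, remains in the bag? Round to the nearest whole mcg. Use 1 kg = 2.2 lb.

198 mcg

Weight = 253.5 lb ÷ 2.2 lb/kg = 115.2273 kg
Dose = 0.29 mcg/kg/min × 115.2273 kg = 33.41591 mcg/min
33.41591 mcg/min × 60 min/hr = 2004.955 mcg/hr
Concentration = 1 mg ÷ 130 mL = 0.007692308 mg/mL = 7.692308 mcg/mL
Rate = 2004.955 mcg/hr ÷ 7.692308 mcg/mL = 260.6441 mL/hr
Volume infused = 260.6441 mL/hr × 0.4 hr = 104.2576 mL
Volume remaining = 130 − 104.2576 = 25.74236 mL
Drug remaining = 25.74236 mL × 7.692308 mcg/mL = 198.0182 mcg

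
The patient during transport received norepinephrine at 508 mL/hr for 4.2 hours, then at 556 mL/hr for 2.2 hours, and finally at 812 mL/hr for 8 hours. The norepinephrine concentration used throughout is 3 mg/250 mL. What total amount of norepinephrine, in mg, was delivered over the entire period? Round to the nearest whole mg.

Concentration = 3 mg ÷ 250 mL = 0.012 mg/mL
Stage 1: 508 mL/hr × 4.2 hr = 2133.6 mL → 2133.6 mL × 0.012 mg/mL = 25.6032 mg
Stage 2: 556 mL/hr × 2.2 hr = 1223.2 mL → 1223.2 mL × 0.012 mg/mL = 14.6784 mg
Stage 3: 812 mL/hr × 8 hr = 6496 mL → 6496 mL × 0.012 mg/mL = 77.952 mg
Total = 25.6032 + 14.6784 + 77.952 = 118.2336 mg

118 mg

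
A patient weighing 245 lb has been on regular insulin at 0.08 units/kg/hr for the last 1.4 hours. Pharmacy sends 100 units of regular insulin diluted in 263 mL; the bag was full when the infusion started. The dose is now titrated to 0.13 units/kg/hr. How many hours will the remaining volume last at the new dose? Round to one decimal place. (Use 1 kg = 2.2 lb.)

6.0 hours

Initial rate:
Weight = 245 lb ÷ 2.2 lb/kg = 111.3636 kg
Dose = 0.08 units/kg/hr × 111.3636 kg = 8.909091 units/hr
Concentration = 100 units ÷ 263 mL = 0.3802281 units/mL
Rate = 8.909091 units/hr ÷ 0.3802281 units/mL = 23.43091 mL/hr
Volume infused so far = 23.43091 mL/hr × 1.4 hr = 32.80327 mL
Volume remaining = 263 − 32.80327 = 230.1967 mL
New rate:
Dose = 0.13 units/kg/hr × 111.3636 kg = 14.47727 units/hr
Rate = 14.47727 units/hr ÷ 0.3802281 units/mL = 38.07523 mL/hr
Time remaining = 230.1967 mL ÷ 38.07523 mL/hr = 6.04584 hr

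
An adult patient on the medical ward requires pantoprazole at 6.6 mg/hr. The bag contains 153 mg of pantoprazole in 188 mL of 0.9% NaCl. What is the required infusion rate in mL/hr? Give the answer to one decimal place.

8.1 mL/hr

Concentration = 153 mg ÷ 188 mL = 0.8138298 mg/mL
Rate = 6.6 mg/hr ÷ 0.8138298 mg/mL = 8.109804 mL/hr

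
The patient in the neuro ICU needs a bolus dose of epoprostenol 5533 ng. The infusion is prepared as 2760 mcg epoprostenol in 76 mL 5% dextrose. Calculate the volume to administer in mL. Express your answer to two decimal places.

0.15 mL

Concentration = 2760 mcg ÷ 76 mL = 36.31579 mcg/mL = 36315.79 ng/mL
Volume = 5533 ng ÷ 36315.79 ng/mL = 0.152358 mL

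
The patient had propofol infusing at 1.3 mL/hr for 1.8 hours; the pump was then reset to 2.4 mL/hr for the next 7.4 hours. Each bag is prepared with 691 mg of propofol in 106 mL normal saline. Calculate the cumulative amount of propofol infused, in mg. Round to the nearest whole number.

131 mg

Concentration = 691 mg ÷ 106 mL = 6.518868 mg/mL
Stage 1: 1.3 mL/hr × 1.8 hr = 2.34 mL → 2.34 mL × 6.518868 mg/mL = 15.25415 mg
Stage 2: 2.4 mL/hr × 7.4 hr = 17.76 mL → 17.76 mL × 6.518868 mg/mL = 115.7751 mg
Total = 15.25415 + 115.7751 = 131.0292 mg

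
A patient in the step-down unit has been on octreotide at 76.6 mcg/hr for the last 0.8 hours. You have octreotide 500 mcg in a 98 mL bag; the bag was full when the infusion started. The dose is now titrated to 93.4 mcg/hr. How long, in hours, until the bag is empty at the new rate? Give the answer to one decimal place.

4.7 hours

Initial rate:
Concentration = 500 mcg ÷ 98 mL = 5.102041 mcg/mL
Rate = 76.6 mcg/hr ÷ 5.102041 mcg/mL = 15.0136 mL/hr
Volume infused so far = 15.0136 mL/hr × 0.8 hr = 12.01088 mL
Volume remaining = 98 − 12.01088 = 85.98912 mL
New rate:
Rate = 93.4 mcg/hr ÷ 5.102041 mcg/mL = 18.3064 mL/hr
Time remaining = 85.98912 mL ÷ 18.3064 mL/hr = 4.697216 hr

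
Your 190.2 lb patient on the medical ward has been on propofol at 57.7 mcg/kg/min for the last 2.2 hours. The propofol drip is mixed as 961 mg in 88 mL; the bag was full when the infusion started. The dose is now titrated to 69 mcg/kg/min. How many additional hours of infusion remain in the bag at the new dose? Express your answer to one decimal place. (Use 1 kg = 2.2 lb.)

0.8 hours

Initial rate:
Weight = 190.2 lb ÷ 2.2 lb/kg = 86.45455 kg
Dose = 57.7 mcg/kg/min × 86.45455 kg = 4988.427 mcg/min
4988.427 mcg/min × 60 min/hr = 299305.6 mcg/hr
Concentration = 961 mg ÷ 88 mL = 10.92045 mg/mL = 10920.45 mcg/mL
Rate = 299305.6 mcg/hr ÷ 10920.45 mcg/mL = 27.4078 mL/hr
Volume infused so far = 27.4078 mL/hr × 2.2 hr = 60.29716 mL
Volume remaining = 88 − 60.29716 = 27.70284 mL
New rate:
Dose = 69 mcg/kg/min × 86.45455 kg = 5965.364 mcg/min
5965.364 mcg/min × 60 min/hr = 357921.8 mcg/hr
Rate = 357921.8 mcg/hr ÷ 10920.45 mcg/mL = 32.77536 mL/hr
Time remaining = 27.70284 mL ÷ 32.77536 mL/hr = 0.8452337 hr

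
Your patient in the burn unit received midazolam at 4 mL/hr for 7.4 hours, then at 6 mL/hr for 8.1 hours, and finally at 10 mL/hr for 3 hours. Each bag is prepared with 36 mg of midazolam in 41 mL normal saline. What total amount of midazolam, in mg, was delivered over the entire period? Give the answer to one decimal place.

Concentration = 36 mg ÷ 41 mL = 0.8780488 mg/mL
Stage 1: 4 mL/hr × 7.4 hr = 29.6 mL → 29.6 mL × 0.8780488 mg/mL = 25.99024 mg
Stage 2: 6 mL/hr × 8.1 hr = 48.6 mL → 48.6 mL × 0.8780488 mg/mL = 42.67317 mg
Stage 3: 10 mL/hr × 3 hr = 30 mL → 30 mL × 0.8780488 mg/mL = 26.34146 mg
Total = 25.99024 + 42.67317 + 26.34146 = 95.00488 mg

95.0 mg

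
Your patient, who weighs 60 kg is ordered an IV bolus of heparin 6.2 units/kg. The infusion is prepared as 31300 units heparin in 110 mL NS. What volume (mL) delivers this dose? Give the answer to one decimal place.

1.3 mL

Dose = 6.2 units/kg × 60 kg = 372 units
Concentration = 31300 units ÷ 110 mL = 284.5455 units/mL
Volume = 372 units ÷ 284.5455 units/mL = 1.307348 mL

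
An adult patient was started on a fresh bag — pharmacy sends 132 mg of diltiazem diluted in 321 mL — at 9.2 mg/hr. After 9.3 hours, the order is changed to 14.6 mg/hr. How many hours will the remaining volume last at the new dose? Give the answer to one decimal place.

3.2 hours

Initial rate:
Concentration = 132 mg ÷ 321 mL = 0.411215 mg/mL
Rate = 9.2 mg/hr ÷ 0.411215 mg/mL = 22.37273 mL/hr
Volume infused so far = 22.37273 mL/hr × 9.3 hr = 208.0664 mL
Volume remaining = 321 − 208.0664 = 112.9336 mL
New rate:
Rate = 14.6 mg/hr ÷ 0.411215 mg/mL = 35.50455 mL/hr
Time remaining = 112.9336 mL ÷ 35.50455 mL/hr = 3.180822 hr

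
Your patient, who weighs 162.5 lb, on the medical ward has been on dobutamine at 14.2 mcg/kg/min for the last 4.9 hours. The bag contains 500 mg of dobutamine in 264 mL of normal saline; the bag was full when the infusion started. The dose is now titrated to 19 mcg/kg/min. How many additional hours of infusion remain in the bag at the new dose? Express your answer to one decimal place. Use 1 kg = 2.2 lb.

2.3 hours

Initial rate:
Weight = 162.5 lb ÷ 2.2 lb/kg = 73.86364 kg
Dose = 14.2 mcg/kg/min × 73.86364 kg = 1048.864 mcg/min
1048.864 mcg/min × 60 min/hr = 62931.82 mcg/hr
Concentration = 500 mg ÷ 264 mL = 1.893939 mg/mL = 1893.939 mcg/mL
Rate = 62931.82 mcg/hr ÷ 1893.939 mcg/mL = 33.228 mL/hr
Volume infused so far = 33.228 mL/hr × 4.9 hr = 162.8172 mL
Volume remaining = 264 − 162.8172 = 101.1828 mL
New rate:
Dose = 19 mcg/kg/min × 73.86364 kg = 1403.409 mcg/min
1403.409 mcg/min × 60 min/hr = 84204.55 mcg/hr
Rate = 84204.55 mcg/hr ÷ 1893.939 mcg/mL = 44.46 mL/hr
Time remaining = 101.1828 mL ÷ 44.46 mL/hr = 2.275816 hr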